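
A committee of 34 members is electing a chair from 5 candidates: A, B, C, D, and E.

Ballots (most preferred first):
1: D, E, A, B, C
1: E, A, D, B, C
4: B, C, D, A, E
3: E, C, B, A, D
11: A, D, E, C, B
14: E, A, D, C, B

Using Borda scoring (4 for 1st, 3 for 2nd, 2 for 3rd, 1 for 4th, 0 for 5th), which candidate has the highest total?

A: 1×2 + 1×3 + 4×1 + 3×1 + 11×4 + 14×3 = 98
B: 1×1 + 1×1 + 4×4 + 3×2 + 11×0 + 14×0 = 24
C: 1×0 + 1×0 + 4×3 + 3×3 + 11×1 + 14×1 = 46
D: 1×4 + 1×2 + 4×2 + 3×0 + 11×3 + 14×2 = 75
E: 1×3 + 1×4 + 4×0 + 3×4 + 11×2 + 14×4 = 97

A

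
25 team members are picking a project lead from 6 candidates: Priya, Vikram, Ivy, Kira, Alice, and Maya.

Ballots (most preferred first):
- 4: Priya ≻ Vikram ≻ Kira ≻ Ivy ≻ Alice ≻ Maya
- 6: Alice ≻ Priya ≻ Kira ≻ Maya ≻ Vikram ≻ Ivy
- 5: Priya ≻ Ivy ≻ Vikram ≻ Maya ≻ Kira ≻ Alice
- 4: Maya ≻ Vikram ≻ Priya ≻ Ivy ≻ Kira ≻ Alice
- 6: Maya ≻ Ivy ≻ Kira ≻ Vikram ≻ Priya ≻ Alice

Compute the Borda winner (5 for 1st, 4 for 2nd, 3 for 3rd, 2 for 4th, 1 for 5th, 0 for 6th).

Priya

Priya: 4×5 + 6×4 + 5×5 + 4×3 + 6×1 = 87
Vikram: 4×4 + 6×1 + 5×3 + 4×4 + 6×2 = 65
Ivy: 4×2 + 6×0 + 5×4 + 4×2 + 6×4 = 60
Kira: 4×3 + 6×3 + 5×1 + 4×1 + 6×3 = 57
Alice: 4×1 + 6×5 + 5×0 + 4×0 + 6×0 = 34
Maya: 4×0 + 6×2 + 5×2 + 4×5 + 6×5 = 72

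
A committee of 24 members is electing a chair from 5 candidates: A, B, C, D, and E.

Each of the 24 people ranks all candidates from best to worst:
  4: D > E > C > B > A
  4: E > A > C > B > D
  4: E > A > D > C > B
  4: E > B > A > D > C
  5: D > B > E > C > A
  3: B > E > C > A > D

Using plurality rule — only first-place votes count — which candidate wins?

E

First-place votes: A 0, B 3, C 0, D 9, E 12.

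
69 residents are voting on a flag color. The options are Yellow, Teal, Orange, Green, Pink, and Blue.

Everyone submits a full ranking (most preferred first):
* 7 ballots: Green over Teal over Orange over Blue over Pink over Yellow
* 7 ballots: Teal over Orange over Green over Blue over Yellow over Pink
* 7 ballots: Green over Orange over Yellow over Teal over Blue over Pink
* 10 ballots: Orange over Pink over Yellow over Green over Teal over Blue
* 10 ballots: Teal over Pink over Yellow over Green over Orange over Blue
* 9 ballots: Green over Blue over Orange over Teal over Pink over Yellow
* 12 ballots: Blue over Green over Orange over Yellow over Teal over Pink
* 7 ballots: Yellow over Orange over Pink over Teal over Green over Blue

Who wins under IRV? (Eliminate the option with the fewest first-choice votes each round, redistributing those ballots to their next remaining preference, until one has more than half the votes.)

Round 1: Yellow 7, Teal 17, Orange 10, Green 23, Pink 0, Blue 12. Pink eliminated.
Round 2: Yellow 7, Teal 17, Orange 10, Green 23, Blue 12. Yellow eliminated.
Round 3: Teal 17, Orange 17, Green 23, Blue 12. Blue eliminated.
Round 4: Teal 17, Orange 17, Green 35. Green has a majority (≥35).

Green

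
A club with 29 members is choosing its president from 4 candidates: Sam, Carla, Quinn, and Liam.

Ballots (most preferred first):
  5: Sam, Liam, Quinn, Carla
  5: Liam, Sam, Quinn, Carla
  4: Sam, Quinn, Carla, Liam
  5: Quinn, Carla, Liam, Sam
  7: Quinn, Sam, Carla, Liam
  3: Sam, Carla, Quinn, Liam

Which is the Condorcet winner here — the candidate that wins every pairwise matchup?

Sam

Sam vs Carla: 24–5
Sam vs Quinn: 17–12
Sam vs Liam: 19–10
Sam beats every other candidate.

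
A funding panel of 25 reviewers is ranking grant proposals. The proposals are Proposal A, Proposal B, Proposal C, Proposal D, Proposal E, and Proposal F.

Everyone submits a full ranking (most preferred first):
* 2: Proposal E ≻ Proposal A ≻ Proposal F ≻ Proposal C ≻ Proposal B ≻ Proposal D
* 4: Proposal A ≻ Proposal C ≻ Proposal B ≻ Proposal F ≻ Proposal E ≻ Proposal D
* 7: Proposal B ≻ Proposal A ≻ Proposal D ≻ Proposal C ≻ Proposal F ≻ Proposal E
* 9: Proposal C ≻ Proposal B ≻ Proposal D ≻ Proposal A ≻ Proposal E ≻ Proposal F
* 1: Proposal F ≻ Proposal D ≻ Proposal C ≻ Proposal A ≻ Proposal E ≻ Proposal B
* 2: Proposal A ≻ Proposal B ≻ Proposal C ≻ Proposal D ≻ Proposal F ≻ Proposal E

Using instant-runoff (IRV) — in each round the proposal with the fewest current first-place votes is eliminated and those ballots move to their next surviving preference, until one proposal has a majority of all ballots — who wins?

Round 1: Proposal A 6, Proposal B 7, Proposal C 9, Proposal D 0, Proposal E 2, Proposal F 1. Proposal D eliminated.
Round 2: Proposal A 6, Proposal B 7, Proposal C 9, Proposal E 2, Proposal F 1. Proposal F eliminated.
Round 3: Proposal A 6, Proposal B 7, Proposal C 10, Proposal E 2. Proposal E eliminated.
Round 4: Proposal A 8, Proposal B 7, Proposal C 10. Proposal B eliminated.
Round 5: Proposal A 15, Proposal C 10. Proposal A has a majority (≥13).

Proposal A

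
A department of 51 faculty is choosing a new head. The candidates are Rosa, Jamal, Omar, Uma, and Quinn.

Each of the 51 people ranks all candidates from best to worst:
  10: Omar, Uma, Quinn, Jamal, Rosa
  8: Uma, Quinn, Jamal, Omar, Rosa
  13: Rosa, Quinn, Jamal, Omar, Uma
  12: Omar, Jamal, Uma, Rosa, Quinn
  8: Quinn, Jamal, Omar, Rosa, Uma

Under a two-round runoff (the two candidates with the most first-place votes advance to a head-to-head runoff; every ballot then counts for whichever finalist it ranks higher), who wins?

Omar

Round 1 first-place votes: Rosa 13, Jamal 0, Omar 22, Uma 8, Quinn 8. Omar and Rosa advance.
Runoff: Omar is ranked above Rosa on 38 ballots, Rosa above Omar on 13.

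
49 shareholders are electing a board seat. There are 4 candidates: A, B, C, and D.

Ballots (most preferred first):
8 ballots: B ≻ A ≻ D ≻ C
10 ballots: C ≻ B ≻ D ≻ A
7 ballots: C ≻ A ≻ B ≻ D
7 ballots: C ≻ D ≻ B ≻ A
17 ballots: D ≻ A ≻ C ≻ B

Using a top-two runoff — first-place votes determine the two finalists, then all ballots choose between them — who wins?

D

Round 1 first-place votes: A 0, B 8, C 24, D 17. C and D advance.
Runoff: C is ranked above D on 24 ballots, D above C on 25.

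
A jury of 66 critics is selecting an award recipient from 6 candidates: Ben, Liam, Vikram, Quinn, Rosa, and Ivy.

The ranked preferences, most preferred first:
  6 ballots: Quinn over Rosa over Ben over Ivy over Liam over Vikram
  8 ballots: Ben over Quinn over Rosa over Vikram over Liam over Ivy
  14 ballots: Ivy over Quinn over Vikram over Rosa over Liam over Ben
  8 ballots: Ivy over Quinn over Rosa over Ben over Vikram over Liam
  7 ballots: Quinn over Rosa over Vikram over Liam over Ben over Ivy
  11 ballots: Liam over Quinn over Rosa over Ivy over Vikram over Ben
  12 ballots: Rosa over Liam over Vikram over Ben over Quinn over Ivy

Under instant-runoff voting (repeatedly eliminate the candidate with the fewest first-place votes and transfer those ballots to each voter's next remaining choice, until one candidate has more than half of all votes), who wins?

Round 1: Ben 8, Liam 11, Vikram 0, Quinn 13, Rosa 12, Ivy 22. Vikram eliminated.
Round 2: Ben 8, Liam 11, Quinn 13, Rosa 12, Ivy 22. Ben eliminated.
Round 3: Liam 11, Quinn 21, Rosa 12, Ivy 22. Liam eliminated.
Round 4: Quinn 32, Rosa 12, Ivy 22. Rosa eliminated.
Round 5: Quinn 44, Ivy 22. Quinn has a majority (≥34).

Quinn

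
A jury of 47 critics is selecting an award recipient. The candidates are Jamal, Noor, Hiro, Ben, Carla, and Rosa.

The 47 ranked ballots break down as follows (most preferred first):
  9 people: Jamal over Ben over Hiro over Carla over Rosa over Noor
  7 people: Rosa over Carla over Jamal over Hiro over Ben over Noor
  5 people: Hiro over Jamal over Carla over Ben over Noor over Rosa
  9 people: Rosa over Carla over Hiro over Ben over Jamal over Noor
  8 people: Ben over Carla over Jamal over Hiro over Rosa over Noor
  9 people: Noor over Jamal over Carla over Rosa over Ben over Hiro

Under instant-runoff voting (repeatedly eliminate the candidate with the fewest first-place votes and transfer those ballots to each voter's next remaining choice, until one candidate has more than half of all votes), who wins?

Round 1: Jamal 9, Noor 9, Hiro 5, Ben 8, Carla 0, Rosa 16. Carla eliminated.
Round 2: Jamal 9, Noor 9, Hiro 5, Ben 8, Rosa 16. Hiro eliminated.
Round 3: Jamal 14, Noor 9, Ben 8, Rosa 16. Ben eliminated.
Round 4: Jamal 22, Noor 9, Rosa 16. Noor eliminated.
Round 5: Jamal 31, Rosa 16. Jamal has a majority (≥24).

Jamal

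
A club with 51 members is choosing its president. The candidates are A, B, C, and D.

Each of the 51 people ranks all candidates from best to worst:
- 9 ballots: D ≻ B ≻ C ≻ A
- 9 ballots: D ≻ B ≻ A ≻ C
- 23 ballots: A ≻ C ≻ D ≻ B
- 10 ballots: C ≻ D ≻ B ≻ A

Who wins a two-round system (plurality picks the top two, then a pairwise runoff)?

D

Round 1 first-place votes: A 23, B 0, C 10, D 18. A and D advance.
Runoff: A is ranked above D on 23 ballots, D above A on 28.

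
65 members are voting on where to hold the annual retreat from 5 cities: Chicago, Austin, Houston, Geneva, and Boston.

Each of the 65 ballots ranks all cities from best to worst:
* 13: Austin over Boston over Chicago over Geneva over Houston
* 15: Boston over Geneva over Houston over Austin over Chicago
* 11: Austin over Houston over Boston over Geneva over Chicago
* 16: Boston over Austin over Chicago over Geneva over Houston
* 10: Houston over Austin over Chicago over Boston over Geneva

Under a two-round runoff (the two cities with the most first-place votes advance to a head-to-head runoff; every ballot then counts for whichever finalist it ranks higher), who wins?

Round 1 first-place votes: Chicago 0, Austin 24, Houston 10, Geneva 0, Boston 31. Boston and Austin advance.
Runoff: Boston is ranked above Austin on 31 ballots, Austin above Boston on 34.

Austin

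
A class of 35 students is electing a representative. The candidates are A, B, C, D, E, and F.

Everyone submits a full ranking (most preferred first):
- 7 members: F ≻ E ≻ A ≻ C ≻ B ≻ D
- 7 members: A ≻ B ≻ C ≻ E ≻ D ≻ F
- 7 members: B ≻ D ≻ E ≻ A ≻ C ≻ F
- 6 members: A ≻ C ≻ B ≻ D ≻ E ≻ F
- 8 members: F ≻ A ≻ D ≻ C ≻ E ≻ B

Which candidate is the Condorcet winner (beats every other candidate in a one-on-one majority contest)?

A vs B: 28–7
A vs C: 35–0
A vs D: 28–7
A vs E: 21–14
A vs F: 20–15
A beats every other candidate.

A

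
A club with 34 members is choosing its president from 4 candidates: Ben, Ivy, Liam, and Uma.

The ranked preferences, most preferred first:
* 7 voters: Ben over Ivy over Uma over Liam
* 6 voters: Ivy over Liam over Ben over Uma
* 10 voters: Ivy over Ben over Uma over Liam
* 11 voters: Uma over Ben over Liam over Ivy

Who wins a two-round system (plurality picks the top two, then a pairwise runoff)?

Ivy

Round 1 first-place votes: Ben 7, Ivy 16, Liam 0, Uma 11. Ivy and Uma advance.
Runoff: Ivy is ranked above Uma on 23 ballots, Uma above Ivy on 11.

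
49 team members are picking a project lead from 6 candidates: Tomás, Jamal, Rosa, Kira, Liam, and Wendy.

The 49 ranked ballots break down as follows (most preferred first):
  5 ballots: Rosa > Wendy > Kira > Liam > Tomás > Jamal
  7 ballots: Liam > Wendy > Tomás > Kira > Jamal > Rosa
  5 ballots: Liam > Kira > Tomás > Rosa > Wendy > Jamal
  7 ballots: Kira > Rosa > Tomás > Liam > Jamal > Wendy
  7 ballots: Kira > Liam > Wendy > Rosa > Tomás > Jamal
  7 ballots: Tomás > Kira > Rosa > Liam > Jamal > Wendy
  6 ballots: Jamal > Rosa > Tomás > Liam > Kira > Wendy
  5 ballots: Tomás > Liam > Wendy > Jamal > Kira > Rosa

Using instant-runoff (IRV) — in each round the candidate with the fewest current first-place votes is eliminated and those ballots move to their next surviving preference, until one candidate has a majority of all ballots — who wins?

Tomás

Round 1: Tomás 12, Jamal 6, Rosa 5, Kira 14, Liam 12, Wendy 0. Wendy eliminated.
Round 2: Tomás 12, Jamal 6, Rosa 5, Kira 14, Liam 12. Rosa eliminated.
Round 3: Tomás 12, Jamal 6, Kira 19, Liam 12. Jamal eliminated.
Round 4: Tomás 18, Kira 19, Liam 12. Liam eliminated.
Round 5: Tomás 25, Kira 24. Tomás has a majority (≥25).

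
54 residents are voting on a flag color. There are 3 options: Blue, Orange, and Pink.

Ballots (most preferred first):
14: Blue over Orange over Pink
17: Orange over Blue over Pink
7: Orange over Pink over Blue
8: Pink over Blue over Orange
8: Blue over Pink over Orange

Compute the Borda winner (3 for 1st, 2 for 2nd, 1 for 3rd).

Blue

Blue: 14×3 + 17×2 + 7×1 + 8×2 + 8×3 = 123
Orange: 14×2 + 17×3 + 7×3 + 8×1 + 8×1 = 116
Pink: 14×1 + 17×1 + 7×2 + 8×3 + 8×2 = 85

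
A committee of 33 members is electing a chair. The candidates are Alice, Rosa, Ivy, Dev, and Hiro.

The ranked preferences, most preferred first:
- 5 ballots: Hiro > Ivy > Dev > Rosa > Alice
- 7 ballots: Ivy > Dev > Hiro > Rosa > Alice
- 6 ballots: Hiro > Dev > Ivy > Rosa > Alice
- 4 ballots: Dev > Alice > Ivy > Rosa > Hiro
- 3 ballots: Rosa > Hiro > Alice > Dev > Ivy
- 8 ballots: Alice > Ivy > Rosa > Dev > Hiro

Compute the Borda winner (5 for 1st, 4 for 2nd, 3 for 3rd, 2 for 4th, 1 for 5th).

Alice: 5×1 + 7×1 + 6×1 + 4×4 + 3×3 + 8×5 = 83
Rosa: 5×2 + 7×2 + 6×2 + 4×2 + 3×5 + 8×3 = 83
Ivy: 5×4 + 7×5 + 6×3 + 4×3 + 3×1 + 8×4 = 120
Dev: 5×3 + 7×4 + 6×4 + 4×5 + 3×2 + 8×2 = 109
Hiro: 5×5 + 7×3 + 6×5 + 4×1 + 3×4 + 8×1 = 100

Ivy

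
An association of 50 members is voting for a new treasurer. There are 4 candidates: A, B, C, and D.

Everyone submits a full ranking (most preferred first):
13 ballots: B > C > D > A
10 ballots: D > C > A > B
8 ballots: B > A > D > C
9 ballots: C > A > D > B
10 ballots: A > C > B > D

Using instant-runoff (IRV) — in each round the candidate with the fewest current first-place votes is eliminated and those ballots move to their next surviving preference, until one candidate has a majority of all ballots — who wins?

A

Round 1: A 10, B 21, C 9, D 10. C eliminated.
Round 2: A 19, B 21, D 10. D eliminated.
Round 3: A 29, B 21. A has a majority (≥26).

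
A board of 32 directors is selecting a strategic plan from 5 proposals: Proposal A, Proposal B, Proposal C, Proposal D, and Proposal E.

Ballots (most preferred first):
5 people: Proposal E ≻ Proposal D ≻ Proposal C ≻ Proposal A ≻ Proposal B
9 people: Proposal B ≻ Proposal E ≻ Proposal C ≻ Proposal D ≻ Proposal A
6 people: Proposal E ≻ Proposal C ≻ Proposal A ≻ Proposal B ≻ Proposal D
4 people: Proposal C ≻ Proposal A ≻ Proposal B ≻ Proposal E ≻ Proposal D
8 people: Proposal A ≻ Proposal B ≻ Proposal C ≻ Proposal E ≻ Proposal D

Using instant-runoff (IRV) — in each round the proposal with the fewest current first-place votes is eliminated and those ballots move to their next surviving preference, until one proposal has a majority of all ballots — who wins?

Proposal E

Round 1: Proposal A 8, Proposal B 9, Proposal C 4, Proposal D 0, Proposal E 11. Proposal D eliminated.
Round 2: Proposal A 8, Proposal B 9, Proposal C 4, Proposal E 11. Proposal C eliminated.
Round 3: Proposal A 12, Proposal B 9, Proposal E 11. Proposal B eliminated.
Round 4: Proposal A 12, Proposal E 20. Proposal E has a majority (≥17).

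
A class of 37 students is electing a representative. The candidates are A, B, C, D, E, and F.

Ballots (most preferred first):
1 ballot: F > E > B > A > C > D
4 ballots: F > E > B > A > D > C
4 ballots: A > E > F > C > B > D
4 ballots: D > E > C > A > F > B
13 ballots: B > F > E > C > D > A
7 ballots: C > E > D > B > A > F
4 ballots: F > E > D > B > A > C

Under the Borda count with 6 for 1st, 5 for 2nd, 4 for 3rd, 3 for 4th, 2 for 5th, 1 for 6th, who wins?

E

A: 1×3 + 4×3 + 4×6 + 4×3 + 13×1 + 7×2 + 4×2 = 86
B: 1×4 + 4×4 + 4×2 + 4×1 + 13×6 + 7×3 + 4×3 = 143
C: 1×2 + 4×1 + 4×3 + 4×4 + 13×3 + 7×6 + 4×1 = 119
D: 1×1 + 4×2 + 4×1 + 4×6 + 13×2 + 7×4 + 4×4 = 107
E: 1×5 + 4×5 + 4×5 + 4×5 + 13×4 + 7×5 + 4×5 = 172
F: 1×6 + 4×6 + 4×4 + 4×2 + 13×5 + 7×1 + 4×6 = 150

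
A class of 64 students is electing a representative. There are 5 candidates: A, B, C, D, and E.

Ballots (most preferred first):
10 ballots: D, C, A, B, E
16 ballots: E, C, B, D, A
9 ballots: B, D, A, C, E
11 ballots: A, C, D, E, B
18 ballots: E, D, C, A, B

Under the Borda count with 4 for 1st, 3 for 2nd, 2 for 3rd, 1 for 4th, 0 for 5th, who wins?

A: 10×2 + 16×0 + 9×2 + 11×4 + 18×1 = 100
B: 10×1 + 16×2 + 9×4 + 11×0 + 18×0 = 78
C: 10×3 + 16×3 + 9×1 + 11×3 + 18×2 = 156
D: 10×4 + 16×1 + 9×3 + 11×2 + 18×3 = 159
E: 10×0 + 16×4 + 9×0 + 11×1 + 18×4 = 147

D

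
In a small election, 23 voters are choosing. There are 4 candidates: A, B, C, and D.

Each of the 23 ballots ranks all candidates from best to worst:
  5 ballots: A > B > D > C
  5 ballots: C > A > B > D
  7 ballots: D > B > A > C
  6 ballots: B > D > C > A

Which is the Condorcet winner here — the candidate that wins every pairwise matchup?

B vs A: 13–10
B vs C: 18–5
B vs D: 16–7
B beats every other candidate.

B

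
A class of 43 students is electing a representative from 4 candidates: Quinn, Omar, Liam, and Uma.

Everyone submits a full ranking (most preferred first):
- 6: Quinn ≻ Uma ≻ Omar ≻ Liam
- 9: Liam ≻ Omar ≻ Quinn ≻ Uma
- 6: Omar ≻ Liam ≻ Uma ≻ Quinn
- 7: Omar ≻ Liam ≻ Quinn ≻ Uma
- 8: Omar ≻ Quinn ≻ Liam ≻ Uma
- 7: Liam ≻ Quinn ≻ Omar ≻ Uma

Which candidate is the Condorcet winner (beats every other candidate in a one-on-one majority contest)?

Omar

Omar vs Quinn: 30–13
Omar vs Liam: 27–16
Omar vs Uma: 37–6
Omar beats every other candidate.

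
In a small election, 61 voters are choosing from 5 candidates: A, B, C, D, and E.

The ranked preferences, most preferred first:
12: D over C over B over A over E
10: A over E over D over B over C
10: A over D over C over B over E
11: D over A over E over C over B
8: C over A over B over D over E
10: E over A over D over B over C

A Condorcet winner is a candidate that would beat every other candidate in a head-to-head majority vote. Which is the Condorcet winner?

A vs B: 49–12
A vs C: 41–20
A vs D: 38–23
A vs E: 51–10
A beats every other candidate.

A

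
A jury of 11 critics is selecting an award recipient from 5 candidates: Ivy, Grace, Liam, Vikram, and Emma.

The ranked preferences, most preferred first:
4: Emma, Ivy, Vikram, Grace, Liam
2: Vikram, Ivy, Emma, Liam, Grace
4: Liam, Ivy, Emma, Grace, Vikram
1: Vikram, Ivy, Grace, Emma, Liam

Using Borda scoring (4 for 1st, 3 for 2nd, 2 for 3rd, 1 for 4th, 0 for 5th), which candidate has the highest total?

Ivy: 4×3 + 2×3 + 4×3 + 1×3 = 33
Grace: 4×1 + 2×0 + 4×1 + 1×2 = 10
Liam: 4×0 + 2×1 + 4×4 + 1×0 = 18
Vikram: 4×2 + 2×4 + 4×0 + 1×4 = 20
Emma: 4×4 + 2×2 + 4×2 + 1×1 = 29

Ivy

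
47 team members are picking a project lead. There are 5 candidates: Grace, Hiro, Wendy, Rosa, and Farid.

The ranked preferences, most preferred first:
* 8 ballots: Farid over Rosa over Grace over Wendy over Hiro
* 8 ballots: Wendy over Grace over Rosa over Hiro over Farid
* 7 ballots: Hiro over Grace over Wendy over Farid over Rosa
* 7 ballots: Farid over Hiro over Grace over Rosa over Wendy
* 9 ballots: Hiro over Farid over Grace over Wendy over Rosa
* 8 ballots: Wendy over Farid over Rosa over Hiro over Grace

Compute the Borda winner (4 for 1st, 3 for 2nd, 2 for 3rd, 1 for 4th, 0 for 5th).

Farid

Grace: 8×2 + 8×3 + 7×3 + 7×2 + 9×2 + 8×0 = 93
Hiro: 8×0 + 8×1 + 7×4 + 7×3 + 9×4 + 8×1 = 101
Wendy: 8×1 + 8×4 + 7×2 + 7×0 + 9×1 + 8×4 = 95
Rosa: 8×3 + 8×2 + 7×0 + 7×1 + 9×0 + 8×2 = 63
Farid: 8×4 + 8×0 + 7×1 + 7×4 + 9×3 + 8×3 = 118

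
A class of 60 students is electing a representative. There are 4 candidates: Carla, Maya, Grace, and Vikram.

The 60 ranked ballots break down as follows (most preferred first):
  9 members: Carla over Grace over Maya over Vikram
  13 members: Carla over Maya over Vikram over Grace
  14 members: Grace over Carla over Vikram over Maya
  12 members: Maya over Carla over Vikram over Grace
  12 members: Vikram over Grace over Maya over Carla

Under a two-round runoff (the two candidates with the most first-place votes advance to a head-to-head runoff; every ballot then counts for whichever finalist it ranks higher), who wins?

Carla

Round 1 first-place votes: Carla 22, Maya 12, Grace 14, Vikram 12. Carla and Grace advance.
Runoff: Carla is ranked above Grace on 34 ballots, Grace above Carla on 26.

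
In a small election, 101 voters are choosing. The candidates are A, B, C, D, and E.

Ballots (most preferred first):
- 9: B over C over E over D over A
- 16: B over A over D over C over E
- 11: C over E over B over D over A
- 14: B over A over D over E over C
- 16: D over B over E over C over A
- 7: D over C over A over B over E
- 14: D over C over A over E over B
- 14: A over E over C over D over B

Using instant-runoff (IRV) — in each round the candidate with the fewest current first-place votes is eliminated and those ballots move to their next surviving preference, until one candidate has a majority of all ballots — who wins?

Round 1: A 14, B 39, C 11, D 37, E 0. E eliminated.
Round 2: A 14, B 39, C 11, D 37. C eliminated.
Round 3: A 14, B 50, D 37. A eliminated.
Round 4: B 50, D 51. D has a majority (≥51).

D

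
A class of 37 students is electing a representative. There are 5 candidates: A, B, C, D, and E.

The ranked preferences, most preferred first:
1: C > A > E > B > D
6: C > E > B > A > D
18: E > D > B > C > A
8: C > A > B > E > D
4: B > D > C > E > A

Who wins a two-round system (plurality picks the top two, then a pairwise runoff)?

Round 1 first-place votes: A 0, B 4, C 15, D 0, E 18. E and C advance.
Runoff: E is ranked above C on 18 ballots, C above E on 19.

C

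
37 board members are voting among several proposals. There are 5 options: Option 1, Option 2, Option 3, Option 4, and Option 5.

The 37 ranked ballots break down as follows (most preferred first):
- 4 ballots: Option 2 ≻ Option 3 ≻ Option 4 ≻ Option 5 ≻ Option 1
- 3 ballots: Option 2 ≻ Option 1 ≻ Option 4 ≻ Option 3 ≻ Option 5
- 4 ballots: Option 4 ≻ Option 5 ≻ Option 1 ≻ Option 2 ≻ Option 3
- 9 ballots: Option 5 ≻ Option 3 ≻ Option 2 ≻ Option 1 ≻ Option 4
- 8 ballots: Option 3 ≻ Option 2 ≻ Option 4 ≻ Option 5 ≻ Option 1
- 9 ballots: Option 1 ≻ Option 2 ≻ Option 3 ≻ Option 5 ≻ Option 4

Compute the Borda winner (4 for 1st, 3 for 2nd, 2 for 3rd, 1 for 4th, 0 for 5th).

Option 1: 4×0 + 3×3 + 4×2 + 9×1 + 8×0 + 9×4 = 62
Option 2: 4×4 + 3×4 + 4×1 + 9×2 + 8×3 + 9×3 = 101
Option 3: 4×3 + 3×1 + 4×0 + 9×3 + 8×4 + 9×2 = 92
Option 4: 4×2 + 3×2 + 4×4 + 9×0 + 8×2 + 9×0 = 46
Option 5: 4×1 + 3×0 + 4×3 + 9×4 + 8×1 + 9×1 = 69

Option 2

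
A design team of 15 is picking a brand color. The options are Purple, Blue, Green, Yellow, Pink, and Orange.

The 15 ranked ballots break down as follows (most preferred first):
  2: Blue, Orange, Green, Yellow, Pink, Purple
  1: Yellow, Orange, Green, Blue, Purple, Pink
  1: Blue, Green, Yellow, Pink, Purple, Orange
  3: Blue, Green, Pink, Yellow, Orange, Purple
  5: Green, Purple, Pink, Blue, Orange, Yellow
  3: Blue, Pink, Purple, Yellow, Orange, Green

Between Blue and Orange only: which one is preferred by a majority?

Blue is ranked above Orange on 14 ballots; Orange above Blue on 1.

Blue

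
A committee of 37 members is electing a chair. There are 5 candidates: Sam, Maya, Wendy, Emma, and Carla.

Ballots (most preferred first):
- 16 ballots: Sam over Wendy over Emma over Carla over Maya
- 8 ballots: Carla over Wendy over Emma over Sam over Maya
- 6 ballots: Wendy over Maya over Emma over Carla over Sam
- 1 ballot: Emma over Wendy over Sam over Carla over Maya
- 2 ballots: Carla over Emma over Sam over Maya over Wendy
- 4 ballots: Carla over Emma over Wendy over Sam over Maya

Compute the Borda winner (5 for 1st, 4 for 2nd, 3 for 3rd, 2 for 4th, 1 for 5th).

Sam: 16×5 + 8×2 + 6×1 + 1×3 + 2×3 + 4×2 = 119
Maya: 16×1 + 8×1 + 6×4 + 1×1 + 2×2 + 4×1 = 57
Wendy: 16×4 + 8×4 + 6×5 + 1×4 + 2×1 + 4×3 = 144
Emma: 16×3 + 8×3 + 6×3 + 1×5 + 2×4 + 4×4 = 119
Carla: 16×2 + 8×5 + 6×2 + 1×2 + 2×5 + 4×5 = 116

Wendy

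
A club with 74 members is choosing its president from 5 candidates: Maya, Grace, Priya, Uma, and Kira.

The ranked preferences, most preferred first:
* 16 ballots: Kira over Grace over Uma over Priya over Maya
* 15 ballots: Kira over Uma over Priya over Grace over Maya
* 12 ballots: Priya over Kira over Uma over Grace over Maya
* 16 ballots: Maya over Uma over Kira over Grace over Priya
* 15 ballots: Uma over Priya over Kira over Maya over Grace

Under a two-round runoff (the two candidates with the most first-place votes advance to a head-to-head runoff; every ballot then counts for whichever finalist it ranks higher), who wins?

Kira

Round 1 first-place votes: Maya 16, Grace 0, Priya 12, Uma 15, Kira 31. Kira and Maya advance.
Runoff: Kira is ranked above Maya on 58 ballots, Maya above Kira on 16.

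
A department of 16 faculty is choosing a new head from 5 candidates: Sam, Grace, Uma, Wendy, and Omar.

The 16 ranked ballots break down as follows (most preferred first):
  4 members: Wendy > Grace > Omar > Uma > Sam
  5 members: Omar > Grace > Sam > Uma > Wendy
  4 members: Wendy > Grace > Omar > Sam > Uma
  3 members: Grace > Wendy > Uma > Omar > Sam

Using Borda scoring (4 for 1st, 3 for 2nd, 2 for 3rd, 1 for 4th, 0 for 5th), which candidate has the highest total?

Grace

Sam: 4×0 + 5×2 + 4×1 + 3×0 = 14
Grace: 4×3 + 5×3 + 4×3 + 3×4 = 51
Uma: 4×1 + 5×1 + 4×0 + 3×2 = 15
Wendy: 4×4 + 5×0 + 4×4 + 3×3 = 41
Omar: 4×2 + 5×4 + 4×2 + 3×1 = 39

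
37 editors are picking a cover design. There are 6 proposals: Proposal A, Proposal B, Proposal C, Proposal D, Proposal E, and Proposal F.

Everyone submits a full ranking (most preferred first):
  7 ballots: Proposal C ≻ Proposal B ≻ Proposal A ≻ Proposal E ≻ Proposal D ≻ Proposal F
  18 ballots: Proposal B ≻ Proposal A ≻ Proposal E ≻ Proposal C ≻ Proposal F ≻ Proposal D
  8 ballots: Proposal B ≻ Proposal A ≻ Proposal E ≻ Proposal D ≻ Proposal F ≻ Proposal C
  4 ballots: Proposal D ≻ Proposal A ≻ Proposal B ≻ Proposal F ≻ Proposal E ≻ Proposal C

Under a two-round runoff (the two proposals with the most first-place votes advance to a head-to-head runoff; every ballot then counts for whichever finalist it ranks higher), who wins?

Round 1 first-place votes: Proposal A 0, Proposal B 26, Proposal C 7, Proposal D 4, Proposal E 0, Proposal F 0. Proposal B and Proposal C advance.
Runoff: Proposal B is ranked above Proposal C on 30 ballots, Proposal C above Proposal B on 7.

Proposal B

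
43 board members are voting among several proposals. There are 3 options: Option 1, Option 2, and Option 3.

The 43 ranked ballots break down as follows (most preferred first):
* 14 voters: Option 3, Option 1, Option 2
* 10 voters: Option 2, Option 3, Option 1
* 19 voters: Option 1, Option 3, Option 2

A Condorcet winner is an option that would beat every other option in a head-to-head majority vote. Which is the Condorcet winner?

Option 3 vs Option 1: 24–19
Option 3 vs Option 2: 33–10
Option 3 beats every other option.

Option 3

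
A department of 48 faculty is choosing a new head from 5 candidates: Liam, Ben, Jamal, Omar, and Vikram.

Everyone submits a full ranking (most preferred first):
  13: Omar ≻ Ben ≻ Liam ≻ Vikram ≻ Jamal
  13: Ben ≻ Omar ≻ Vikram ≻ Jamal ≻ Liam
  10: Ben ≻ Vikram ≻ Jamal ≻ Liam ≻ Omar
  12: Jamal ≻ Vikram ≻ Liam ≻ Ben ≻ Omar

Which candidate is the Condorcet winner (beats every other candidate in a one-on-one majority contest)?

Ben

Ben vs Liam: 36–12
Ben vs Jamal: 36–12
Ben vs Omar: 35–13
Ben vs Vikram: 36–12
Ben beats every other candidate.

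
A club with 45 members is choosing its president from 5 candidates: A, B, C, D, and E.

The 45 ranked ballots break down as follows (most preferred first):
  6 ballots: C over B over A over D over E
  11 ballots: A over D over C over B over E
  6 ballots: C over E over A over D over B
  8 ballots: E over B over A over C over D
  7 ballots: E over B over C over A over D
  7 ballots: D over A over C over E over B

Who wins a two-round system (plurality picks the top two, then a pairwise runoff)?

C

Round 1 first-place votes: A 11, B 0, C 12, D 7, E 15. E and C advance.
Runoff: E is ranked above C on 15 ballots, C above E on 30.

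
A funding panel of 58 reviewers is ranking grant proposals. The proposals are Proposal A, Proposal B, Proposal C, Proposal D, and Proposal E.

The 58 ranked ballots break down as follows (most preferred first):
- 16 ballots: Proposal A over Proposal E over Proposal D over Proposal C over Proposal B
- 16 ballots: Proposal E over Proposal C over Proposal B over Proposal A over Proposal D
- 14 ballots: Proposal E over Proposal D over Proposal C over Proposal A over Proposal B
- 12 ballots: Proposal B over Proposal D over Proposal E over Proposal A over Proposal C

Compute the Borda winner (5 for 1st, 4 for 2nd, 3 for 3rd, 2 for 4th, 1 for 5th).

Proposal A: 16×5 + 16×2 + 14×2 + 12×2 = 164
Proposal B: 16×1 + 16×3 + 14×1 + 12×5 = 138
Proposal C: 16×2 + 16×4 + 14×3 + 12×1 = 150
Proposal D: 16×3 + 16×1 + 14×4 + 12×4 = 168
Proposal E: 16×4 + 16×5 + 14×5 + 12×3 = 250

Proposal E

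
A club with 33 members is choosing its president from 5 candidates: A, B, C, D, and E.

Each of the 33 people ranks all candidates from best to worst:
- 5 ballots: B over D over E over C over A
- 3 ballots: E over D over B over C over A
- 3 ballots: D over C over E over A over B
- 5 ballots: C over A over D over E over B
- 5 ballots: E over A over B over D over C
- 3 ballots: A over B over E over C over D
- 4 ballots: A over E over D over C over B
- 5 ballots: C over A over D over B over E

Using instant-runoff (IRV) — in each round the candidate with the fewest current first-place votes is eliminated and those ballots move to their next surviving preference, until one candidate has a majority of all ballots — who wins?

E

Round 1: A 7, B 5, C 10, D 3, E 8. D eliminated.
Round 2: A 7, B 5, C 13, E 8. B eliminated.
Round 3: A 7, C 13, E 13. A eliminated.
Round 4: C 13, E 20. E has a majority (≥17).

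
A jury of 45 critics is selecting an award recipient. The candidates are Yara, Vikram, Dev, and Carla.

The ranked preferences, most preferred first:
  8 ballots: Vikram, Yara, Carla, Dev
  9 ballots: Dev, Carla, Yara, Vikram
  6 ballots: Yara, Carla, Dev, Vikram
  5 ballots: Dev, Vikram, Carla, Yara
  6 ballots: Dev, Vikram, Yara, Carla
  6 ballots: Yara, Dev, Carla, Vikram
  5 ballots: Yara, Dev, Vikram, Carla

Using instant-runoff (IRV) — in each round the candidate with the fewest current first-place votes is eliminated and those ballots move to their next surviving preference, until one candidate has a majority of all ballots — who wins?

Round 1: Yara 17, Vikram 8, Dev 20, Carla 0. Carla eliminated.
Round 2: Yara 17, Vikram 8, Dev 20. Vikram eliminated.
Round 3: Yara 25, Dev 20. Yara has a majority (≥23).

Yara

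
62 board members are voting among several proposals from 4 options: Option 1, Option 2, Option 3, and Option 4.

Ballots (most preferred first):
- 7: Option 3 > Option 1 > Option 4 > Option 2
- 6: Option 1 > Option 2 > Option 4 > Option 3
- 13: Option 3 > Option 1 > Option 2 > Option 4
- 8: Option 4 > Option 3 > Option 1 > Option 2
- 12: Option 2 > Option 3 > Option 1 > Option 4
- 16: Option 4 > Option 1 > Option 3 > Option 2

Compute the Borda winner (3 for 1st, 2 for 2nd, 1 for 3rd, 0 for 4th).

Option 3

Option 1: 7×2 + 6×3 + 13×2 + 8×1 + 12×1 + 16×2 = 110
Option 2: 7×0 + 6×2 + 13×1 + 8×0 + 12×3 + 16×0 = 61
Option 3: 7×3 + 6×0 + 13×3 + 8×2 + 12×2 + 16×1 = 116
Option 4: 7×1 + 6×1 + 13×0 + 8×3 + 12×0 + 16×3 = 85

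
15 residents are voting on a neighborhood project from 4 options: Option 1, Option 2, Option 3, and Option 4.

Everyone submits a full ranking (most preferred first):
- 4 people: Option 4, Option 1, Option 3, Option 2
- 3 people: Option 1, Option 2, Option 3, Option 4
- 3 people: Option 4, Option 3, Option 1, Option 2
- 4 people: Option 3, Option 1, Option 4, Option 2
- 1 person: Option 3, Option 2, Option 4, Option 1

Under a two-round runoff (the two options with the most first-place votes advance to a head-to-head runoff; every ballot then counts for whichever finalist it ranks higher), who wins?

Round 1 first-place votes: Option 1 3, Option 2 0, Option 3 5, Option 4 7. Option 4 and Option 3 advance.
Runoff: Option 4 is ranked above Option 3 on 7 ballots, Option 3 above Option 4 on 8.

Option 3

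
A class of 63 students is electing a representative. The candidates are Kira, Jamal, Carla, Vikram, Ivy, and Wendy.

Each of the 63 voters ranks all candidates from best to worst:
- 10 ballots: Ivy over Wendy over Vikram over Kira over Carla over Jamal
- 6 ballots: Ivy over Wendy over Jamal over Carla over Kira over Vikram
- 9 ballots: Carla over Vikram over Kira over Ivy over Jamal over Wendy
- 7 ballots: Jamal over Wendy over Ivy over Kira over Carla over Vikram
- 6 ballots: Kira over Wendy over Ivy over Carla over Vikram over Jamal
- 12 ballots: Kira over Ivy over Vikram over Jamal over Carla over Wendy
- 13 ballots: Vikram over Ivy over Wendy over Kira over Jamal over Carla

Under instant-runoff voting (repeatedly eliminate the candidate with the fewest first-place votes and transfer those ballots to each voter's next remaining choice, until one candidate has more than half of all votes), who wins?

Round 1: Kira 18, Jamal 7, Carla 9, Vikram 13, Ivy 16, Wendy 0. Wendy eliminated.
Round 2: Kira 18, Jamal 7, Carla 9, Vikram 13, Ivy 16. Jamal eliminated.
Round 3: Kira 18, Carla 9, Vikram 13, Ivy 23. Carla eliminated.
Round 4: Kira 18, Vikram 22, Ivy 23. Kira eliminated.
Round 5: Vikram 22, Ivy 41. Ivy has a majority (≥32).

Ivy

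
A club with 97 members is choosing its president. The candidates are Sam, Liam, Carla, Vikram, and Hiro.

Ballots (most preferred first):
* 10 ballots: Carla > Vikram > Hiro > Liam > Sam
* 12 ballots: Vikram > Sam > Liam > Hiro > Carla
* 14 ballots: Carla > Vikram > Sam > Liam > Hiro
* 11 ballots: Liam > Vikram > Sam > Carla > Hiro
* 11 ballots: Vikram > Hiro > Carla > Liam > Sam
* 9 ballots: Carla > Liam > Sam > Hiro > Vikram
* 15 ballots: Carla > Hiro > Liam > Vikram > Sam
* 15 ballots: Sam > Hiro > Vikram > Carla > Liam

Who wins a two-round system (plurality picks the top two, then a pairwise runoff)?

Round 1 first-place votes: Sam 15, Liam 11, Carla 48, Vikram 23, Hiro 0. Carla and Vikram advance.
Runoff: Carla is ranked above Vikram on 48 ballots, Vikram above Carla on 49.

Vikram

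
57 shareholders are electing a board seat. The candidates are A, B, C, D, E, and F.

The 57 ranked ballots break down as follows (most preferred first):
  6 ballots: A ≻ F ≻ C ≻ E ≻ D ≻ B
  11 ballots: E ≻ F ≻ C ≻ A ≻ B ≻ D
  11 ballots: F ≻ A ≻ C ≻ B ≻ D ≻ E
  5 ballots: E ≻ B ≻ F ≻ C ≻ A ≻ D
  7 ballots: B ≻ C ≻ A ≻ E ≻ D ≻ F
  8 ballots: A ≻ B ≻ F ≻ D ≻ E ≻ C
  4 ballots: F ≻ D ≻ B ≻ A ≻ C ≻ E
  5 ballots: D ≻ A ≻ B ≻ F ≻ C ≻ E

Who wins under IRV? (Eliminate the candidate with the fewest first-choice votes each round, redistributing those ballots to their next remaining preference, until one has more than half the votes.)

A

Round 1: A 14, B 7, C 0, D 5, E 16, F 15. C eliminated.
Round 2: A 14, B 7, D 5, E 16, F 15. D eliminated.
Round 3: A 19, B 7, E 16, F 15. B eliminated.
Round 4: A 26, E 16, F 15. F eliminated.
Round 5: A 41, E 16. A has a majority (≥29).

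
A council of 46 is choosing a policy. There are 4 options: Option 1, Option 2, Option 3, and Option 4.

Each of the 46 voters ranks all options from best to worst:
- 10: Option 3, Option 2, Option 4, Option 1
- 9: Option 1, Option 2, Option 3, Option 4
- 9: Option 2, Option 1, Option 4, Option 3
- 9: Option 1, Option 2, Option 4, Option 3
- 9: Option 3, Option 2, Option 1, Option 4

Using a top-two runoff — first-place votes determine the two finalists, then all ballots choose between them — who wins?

Option 1

Round 1 first-place votes: Option 1 18, Option 2 9, Option 3 19, Option 4 0. Option 3 and Option 1 advance.
Runoff: Option 3 is ranked above Option 1 on 19 ballots, Option 1 above Option 3 on 27.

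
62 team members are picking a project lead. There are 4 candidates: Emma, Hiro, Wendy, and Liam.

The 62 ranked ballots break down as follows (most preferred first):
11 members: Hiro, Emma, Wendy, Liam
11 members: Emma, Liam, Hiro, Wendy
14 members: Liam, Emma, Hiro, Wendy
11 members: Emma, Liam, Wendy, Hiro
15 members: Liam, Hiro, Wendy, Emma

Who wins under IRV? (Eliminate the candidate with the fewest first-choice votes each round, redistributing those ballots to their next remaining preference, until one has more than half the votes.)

Round 1: Emma 22, Hiro 11, Wendy 0, Liam 29. Wendy eliminated.
Round 2: Emma 22, Hiro 11, Liam 29. Hiro eliminated.
Round 3: Emma 33, Liam 29. Emma has a majority (≥32).

Emma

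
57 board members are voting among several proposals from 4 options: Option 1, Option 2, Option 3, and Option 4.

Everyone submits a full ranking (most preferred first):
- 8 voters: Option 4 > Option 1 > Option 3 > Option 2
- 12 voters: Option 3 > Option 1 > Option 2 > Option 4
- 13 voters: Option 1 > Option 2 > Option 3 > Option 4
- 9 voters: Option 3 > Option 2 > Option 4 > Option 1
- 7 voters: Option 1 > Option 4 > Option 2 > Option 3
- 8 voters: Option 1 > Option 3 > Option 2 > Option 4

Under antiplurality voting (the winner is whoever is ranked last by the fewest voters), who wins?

Option 3

Last-place votes: Option 1 9, Option 2 8, Option 3 7, Option 4 33.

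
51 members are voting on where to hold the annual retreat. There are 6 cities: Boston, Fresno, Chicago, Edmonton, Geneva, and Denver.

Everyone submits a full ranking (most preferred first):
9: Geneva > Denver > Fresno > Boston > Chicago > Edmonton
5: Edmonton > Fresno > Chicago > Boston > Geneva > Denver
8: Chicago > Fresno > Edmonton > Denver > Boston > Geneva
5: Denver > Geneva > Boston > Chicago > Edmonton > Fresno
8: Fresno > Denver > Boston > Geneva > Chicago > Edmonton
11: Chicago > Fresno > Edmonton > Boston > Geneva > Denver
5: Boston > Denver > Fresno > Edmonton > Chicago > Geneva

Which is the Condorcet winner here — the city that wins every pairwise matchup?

Fresno vs Boston: 41–10
Fresno vs Chicago: 27–24
Fresno vs Edmonton: 41–10
Fresno vs Geneva: 37–14
Fresno vs Denver: 32–19
Fresno beats every other city.

Fresno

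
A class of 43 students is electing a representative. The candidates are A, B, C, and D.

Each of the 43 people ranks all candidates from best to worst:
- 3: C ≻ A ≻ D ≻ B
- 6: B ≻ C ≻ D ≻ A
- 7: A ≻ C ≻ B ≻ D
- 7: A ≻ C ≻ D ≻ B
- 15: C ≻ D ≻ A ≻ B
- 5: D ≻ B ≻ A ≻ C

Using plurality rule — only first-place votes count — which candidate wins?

C

First-place votes: A 14, B 6, C 18, D 5.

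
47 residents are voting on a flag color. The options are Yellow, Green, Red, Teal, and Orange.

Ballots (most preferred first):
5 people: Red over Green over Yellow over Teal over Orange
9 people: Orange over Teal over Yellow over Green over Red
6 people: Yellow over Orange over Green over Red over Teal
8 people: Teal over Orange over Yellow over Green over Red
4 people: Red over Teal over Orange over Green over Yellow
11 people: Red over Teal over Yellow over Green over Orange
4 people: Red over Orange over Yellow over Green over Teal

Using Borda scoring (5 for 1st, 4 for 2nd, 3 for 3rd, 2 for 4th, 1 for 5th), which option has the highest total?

Teal

Yellow: 5×3 + 9×3 + 6×5 + 8×3 + 4×1 + 11×3 + 4×3 = 145
Green: 5×4 + 9×2 + 6×3 + 8×2 + 4×2 + 11×2 + 4×2 = 110
Red: 5×5 + 9×1 + 6×2 + 8×1 + 4×5 + 11×5 + 4×5 = 149
Teal: 5×2 + 9×4 + 6×1 + 8×5 + 4×4 + 11×4 + 4×1 = 156
Orange: 5×1 + 9×5 + 6×4 + 8×4 + 4×3 + 11×1 + 4×4 = 145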